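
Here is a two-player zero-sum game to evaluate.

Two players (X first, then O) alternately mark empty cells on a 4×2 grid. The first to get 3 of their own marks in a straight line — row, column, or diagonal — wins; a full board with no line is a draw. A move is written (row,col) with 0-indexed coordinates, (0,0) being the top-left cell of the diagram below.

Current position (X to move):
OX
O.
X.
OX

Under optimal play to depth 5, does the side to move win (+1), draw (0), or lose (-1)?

value(OX/O./X./OX, X) = 0

[OX/O./X./OX] X move#1: (1,1):+0/OX/OX/X./OX*, (2,1):+0/OX/O./XX/OX
[OX/OX/X./OX] O move#2: (2,1):+0/OX/OX/XO/OX*
[OX/OX/XO/OX] end (terminal +0, X#3); searched OX/O./X./OX to 5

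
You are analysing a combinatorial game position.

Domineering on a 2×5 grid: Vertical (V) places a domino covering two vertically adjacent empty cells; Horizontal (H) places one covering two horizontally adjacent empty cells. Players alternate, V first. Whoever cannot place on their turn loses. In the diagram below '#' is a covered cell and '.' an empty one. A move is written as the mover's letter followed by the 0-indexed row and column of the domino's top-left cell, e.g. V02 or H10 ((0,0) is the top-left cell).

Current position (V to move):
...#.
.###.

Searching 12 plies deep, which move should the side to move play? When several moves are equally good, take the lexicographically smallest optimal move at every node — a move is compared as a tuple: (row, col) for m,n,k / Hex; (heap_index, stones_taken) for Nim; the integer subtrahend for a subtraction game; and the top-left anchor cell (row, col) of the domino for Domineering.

V's best at [...#./.###.]: V00

[...#./.###.] V move#1: V00:+1/#..#./####.*, V04:-1/...##/.####
[#..#./####.] H move#2: H01:-1/####./####.*
[####./####.] V move#3: V04:+1/#####/#####*
[#####/#####] end (terminal -1, H#4); searched ...#./.###. to 12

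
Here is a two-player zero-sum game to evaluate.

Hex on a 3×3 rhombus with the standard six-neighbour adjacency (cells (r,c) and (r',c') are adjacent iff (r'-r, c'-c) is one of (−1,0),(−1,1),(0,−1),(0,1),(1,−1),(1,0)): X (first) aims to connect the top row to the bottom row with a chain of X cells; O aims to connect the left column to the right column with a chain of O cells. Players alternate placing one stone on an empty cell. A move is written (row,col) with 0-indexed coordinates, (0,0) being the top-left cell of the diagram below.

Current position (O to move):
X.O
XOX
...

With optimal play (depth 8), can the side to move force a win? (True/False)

O winning at [X.O/XOX/...]: True

ply 1, O at X.O/XOX/... | (0,1)=-1→XOO/XOX/...; (2,0)=+1→X.O/XOX/O..*; (2,1)=-1→X.O/XOX/.O.; (2,2)=-1→X.O/XOX/..O
ply 2: X.O/XOX/O.. is terminal -1 (X); from X.O/XOX/... depth 8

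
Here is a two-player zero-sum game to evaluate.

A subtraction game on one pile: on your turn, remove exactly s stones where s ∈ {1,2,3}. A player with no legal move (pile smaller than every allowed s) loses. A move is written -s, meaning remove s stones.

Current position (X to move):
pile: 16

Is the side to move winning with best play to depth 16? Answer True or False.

X winning at [16]: False

ply 1, X at 16 | -1=-1→15*; -2=-1→14; -3=-1→13
ply 2, O at 15 | -1=-1→14; -2=-1→13; -3=+1→12*
ply 3, X at 12 | -1=-1→11*; -2=-1→10; -3=-1→9
ply 4, O at 11 | -1=-1→10; -2=-1→9; -3=+1→8*
ply 5, X at 8 | -1=-1→7*; -2=-1→6; -3=-1→5
ply 6, O at 7 | -1=-1→6; -2=-1→5; -3=+1→4*
ply 7, X at 4 | -1=-1→3*; -2=-1→2; -3=-1→1
ply 8, O at 3 | -1=-1→2; -2=-1→1; -3=+1→0*
ply 9: 0 is terminal -1 (X); from 16 depth 16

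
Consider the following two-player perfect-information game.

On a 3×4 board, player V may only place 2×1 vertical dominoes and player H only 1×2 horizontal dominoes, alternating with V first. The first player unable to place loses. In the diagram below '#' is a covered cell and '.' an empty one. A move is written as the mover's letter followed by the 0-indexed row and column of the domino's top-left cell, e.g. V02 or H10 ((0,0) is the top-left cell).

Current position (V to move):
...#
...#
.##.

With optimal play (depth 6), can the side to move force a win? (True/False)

V winning at [...#/...#/.##.]: True

p1 V@[...#/...#/.##.]: V00[#..#/#..#/.##.]-1 V01[.#.#/.#.#/.##.]+1* V02[..##/..##/.##.]-1 V10[...#/#..#/###.]-1
p2 H@[.#.#/.#.#/.##.] terminal -1; root [...#/...#/.##.] d6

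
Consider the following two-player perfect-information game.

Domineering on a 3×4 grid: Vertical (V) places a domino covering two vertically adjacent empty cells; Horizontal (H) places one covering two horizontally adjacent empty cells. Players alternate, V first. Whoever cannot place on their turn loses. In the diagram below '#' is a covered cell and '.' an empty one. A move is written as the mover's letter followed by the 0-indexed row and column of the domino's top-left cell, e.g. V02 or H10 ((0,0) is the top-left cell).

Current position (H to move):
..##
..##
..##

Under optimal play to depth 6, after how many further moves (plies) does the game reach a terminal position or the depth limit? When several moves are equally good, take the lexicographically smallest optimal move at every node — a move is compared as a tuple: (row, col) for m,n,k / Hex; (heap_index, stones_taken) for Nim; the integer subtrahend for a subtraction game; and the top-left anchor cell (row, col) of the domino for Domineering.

p1 H@[..##/..##/..##]: H00[####/..##/..##]-1 H10[..##/####/..##]+1* H20[..##/..##/####]-1
p2 V@[..##/####/..##] terminal -1; root [..##/..##/..##] d6

PV length from [..##/..##/..##]: 1 ply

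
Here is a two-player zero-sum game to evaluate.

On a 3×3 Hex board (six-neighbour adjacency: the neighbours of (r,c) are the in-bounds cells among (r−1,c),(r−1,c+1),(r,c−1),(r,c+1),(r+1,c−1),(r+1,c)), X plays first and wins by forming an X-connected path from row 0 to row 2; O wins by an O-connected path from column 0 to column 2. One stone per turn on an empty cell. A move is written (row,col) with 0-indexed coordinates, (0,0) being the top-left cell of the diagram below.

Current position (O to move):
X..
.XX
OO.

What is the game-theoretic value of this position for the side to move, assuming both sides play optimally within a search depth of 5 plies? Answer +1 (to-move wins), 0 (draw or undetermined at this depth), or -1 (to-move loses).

value(X../.XX/OO., O) = +1

p1 O@[X../.XX/OO.]: (0,1)[XO./.XX/OO.]-1 (0,2)[X.O/.XX/OO.]-1 (1,0)[X../OXX/OO.]-1 (2,2)[X../.XX/OOO]+1*
p2 X@[X../.XX/OOO] terminal -1; root [X../.XX/OO.] d5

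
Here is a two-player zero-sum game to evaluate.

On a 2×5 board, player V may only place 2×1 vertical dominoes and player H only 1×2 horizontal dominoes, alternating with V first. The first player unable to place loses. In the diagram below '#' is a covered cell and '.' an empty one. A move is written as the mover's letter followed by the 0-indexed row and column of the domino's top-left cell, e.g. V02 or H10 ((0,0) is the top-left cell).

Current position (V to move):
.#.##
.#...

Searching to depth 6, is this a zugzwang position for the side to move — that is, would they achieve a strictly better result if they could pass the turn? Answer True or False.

[.#.##/.#...] V move#1: V00:-1/##.##/##..., V02:+1/.####/.##..*
[.####/.##..] H move#2: H13:-1/.####/.####*
[.####/.####] V move#3: V00:+1/#####/#####*
[#####/#####] end (terminal -1, H#4); searched .#.##/.#... to 6
suppose V passes — search the same position with H to move:
pass> [.#.##/.#...] H move#1: H12:-1/.#.##/.###.*, H13:-1/.#.##/.#.##
pass> [.#.##/.###.] V move#2: V00:+1/##.##/####.*
pass> [##.##/####.] end (terminal -1, H#3); searched .#.##/.#... to 6
for V: play +1, pass +1

zugzwang(.#.##/.#..., V) = False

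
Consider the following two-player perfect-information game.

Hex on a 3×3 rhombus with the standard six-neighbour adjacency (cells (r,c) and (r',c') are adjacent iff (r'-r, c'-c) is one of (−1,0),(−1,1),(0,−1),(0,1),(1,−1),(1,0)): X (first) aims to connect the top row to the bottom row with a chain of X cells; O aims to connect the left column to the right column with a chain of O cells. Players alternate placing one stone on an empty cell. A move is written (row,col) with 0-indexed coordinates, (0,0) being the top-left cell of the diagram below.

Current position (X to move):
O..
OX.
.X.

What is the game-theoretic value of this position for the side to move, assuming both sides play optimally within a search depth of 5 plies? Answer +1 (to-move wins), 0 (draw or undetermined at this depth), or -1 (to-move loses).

[O../OX./.X.] X move#1: (0,1):+1/OX./OX./.X.*, (0,2):+1/O.X/OX./.X., (1,2):+1/O../OXX/.X., (2,0):+1/O../OX./XX., (2,2):+1/O../OX./.XX
[OX./OX./.X.] end (terminal -1, O#2); searched O../OX./.X. to 5

value(O../OX./.X., X) = +1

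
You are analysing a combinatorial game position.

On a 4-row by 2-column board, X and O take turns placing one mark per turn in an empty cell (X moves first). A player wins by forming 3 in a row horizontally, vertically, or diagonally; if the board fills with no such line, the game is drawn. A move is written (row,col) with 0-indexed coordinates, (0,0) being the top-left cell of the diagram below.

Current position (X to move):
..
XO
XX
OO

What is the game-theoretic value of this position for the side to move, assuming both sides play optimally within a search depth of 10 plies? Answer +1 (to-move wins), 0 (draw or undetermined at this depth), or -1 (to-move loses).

value(../XO/XX/OO, X) = +1

p1 X@[../XO/XX/OO]: (0,0)[X./XO/XX/OO]+1* (0,1)[.X/XO/XX/OO]+0
p2 O@[X./XO/XX/OO] terminal -1; root [../XO/XX/OO] d10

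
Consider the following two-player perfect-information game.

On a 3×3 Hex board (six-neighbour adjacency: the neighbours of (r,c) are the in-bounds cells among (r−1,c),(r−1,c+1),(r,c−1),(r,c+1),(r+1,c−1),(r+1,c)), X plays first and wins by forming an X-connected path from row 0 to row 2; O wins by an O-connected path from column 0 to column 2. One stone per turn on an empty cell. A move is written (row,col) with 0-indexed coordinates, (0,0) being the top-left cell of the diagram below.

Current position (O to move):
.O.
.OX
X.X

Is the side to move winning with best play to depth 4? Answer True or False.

p1 O@[.O./.OX/X.X]: (0,0)[OO./.OX/X.X]-1 (0,2)[.OO/.OX/X.X]+1* (1,0)[.O./OOX/X.X]-1 (2,1)[.O./.OX/XOX]-1
p2 X@[.OO/.OX/X.X]: (0,0)[XOO/.OX/X.X]-1* (1,0)[.OO/XOX/X.X]-1 (2,1)[.OO/.OX/XXX]-1
p3 O@[XOO/.OX/X.X]: (1,0)[XOO/OOX/X.X]+1* (2,1)[XOO/.OX/XOX]-1
p4 X@[XOO/OOX/X.X] terminal -1; root [.O./.OX/X.X] d4

O winning at [.O./.OX/X.X]: True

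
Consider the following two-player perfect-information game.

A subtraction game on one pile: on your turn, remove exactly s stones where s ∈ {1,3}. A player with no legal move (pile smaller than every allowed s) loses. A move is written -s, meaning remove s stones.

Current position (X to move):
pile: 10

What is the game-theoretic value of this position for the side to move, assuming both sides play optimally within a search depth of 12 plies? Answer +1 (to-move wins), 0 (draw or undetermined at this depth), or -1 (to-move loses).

ply 1, X at 10 | -1=-1→9*; -3=-1→7
ply 2, O at 9 | -1=+1→8*; -3=+1→6
ply 3, X at 8 | -1=-1→7*; -3=-1→5
ply 4, O at 7 | -1=+1→6*; -3=+1→4
ply 5, X at 6 | -1=-1→5*; -3=-1→3
ply 6, O at 5 | -1=+1→4*; -3=+1→2
ply 7, X at 4 | -1=-1→3*; -3=-1→1
ply 8, O at 3 | -1=+1→2*; -3=+1→0
ply 9, X at 2 | -1=-1→1*
ply 10, O at 1 | -1=+1→0*
ply 11: 0 is terminal -1 (X); from 10 depth 12

value(10, X) = -1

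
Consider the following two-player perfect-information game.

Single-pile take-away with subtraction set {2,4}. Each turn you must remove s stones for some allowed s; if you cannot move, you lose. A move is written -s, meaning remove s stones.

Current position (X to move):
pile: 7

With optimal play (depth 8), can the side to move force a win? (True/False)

X winning at [7]: False

ply 1, X at 7 | -2=-1→5*; -4=-1→3
ply 2, O at 5 | -2=-1→3; -4=+1→1*
ply 3: 1 is terminal -1 (X); from 7 depth 8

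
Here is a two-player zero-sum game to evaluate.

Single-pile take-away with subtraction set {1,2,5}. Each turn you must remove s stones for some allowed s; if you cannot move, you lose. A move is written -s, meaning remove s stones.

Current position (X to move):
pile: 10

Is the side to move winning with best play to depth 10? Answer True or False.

[10] X move#1: -1:+1/9*, -2:-1/8, -5:-1/5
[9] O move#2: -1:-1/8*, -2:-1/7, -5:-1/4
[8] X move#3: -1:-1/7, -2:+1/6*, -5:+1/3
[6] O move#4: -1:-1/5*, -2:-1/4, -5:-1/1
[5] X move#5: -1:-1/4, -2:+1/3*, -5:+1/0
[3] O move#6: -1:-1/2*, -2:-1/1
[2] X move#7: -1:-1/1, -2:+1/0*
[0] end (terminal -1, O#8); searched 10 to 10

X winning at [10]: True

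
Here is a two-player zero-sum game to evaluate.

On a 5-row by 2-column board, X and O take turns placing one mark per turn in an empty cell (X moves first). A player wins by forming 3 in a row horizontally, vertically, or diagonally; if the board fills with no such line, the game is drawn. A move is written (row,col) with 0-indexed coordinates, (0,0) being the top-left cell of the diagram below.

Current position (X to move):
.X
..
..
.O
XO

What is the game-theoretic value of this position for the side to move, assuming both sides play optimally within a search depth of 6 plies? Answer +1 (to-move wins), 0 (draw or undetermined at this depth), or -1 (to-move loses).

value(.X/../../.O/XO, X) = 0

[.X/../../.O/XO] X move#1: (0,0):-1/XX/../../.O/XO, (1,0):-1/.X/X./../.O/XO, (1,1):-1/.X/.X/../.O/XO, (2,0):-1/.X/../X./.O/XO, (2,1):+0/.X/../.X/.O/XO*, (3,0):-1/.X/../../XO/XO
[.X/../.X/.O/XO] O move#2: (0,0):-1/OX/../.X/.O/XO, (1,0):-1/.X/O./.X/.O/XO, (1,1):+0/.X/.O/.X/.O/XO*, (2,0):-1/.X/../OX/.O/XO, (3,0):-1/.X/../.X/OO/XO
[.X/.O/.X/.O/XO] X move#3: (0,0):+0/XX/.O/.X/.O/XO*, (1,0):+0/.X/XO/.X/.O/XO, (2,0):+0/.X/.O/XX/.O/XO, (3,0):+0/.X/.O/.X/XO/XO
[XX/.O/.X/.O/XO] O move#4: (1,0):+0/XX/OO/.X/.O/XO*, (2,0):+0/XX/.O/OX/.O/XO, (3,0):+0/XX/.O/.X/OO/XO
[XX/OO/.X/.O/XO] X move#5: (2,0):+0/XX/OO/XX/.O/XO*, (3,0):+0/XX/OO/.X/XO/XO
[XX/OO/XX/.O/XO] O move#6: (3,0):+0/XX/OO/XX/OO/XO*
[XX/OO/XX/OO/XO] end (terminal +0, X#7); searched .X/../../.O/XO to 6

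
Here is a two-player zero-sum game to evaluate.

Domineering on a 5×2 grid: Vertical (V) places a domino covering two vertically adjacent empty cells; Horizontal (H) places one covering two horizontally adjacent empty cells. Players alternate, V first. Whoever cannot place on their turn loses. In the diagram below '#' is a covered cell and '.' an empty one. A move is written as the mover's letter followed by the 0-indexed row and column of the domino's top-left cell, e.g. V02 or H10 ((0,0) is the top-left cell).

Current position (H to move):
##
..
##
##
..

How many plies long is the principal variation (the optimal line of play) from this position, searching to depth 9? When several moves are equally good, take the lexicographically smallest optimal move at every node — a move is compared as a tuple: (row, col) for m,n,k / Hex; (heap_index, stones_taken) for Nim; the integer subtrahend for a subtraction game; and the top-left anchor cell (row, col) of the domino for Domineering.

p1 H@[##/../##/##/..]: H10[##/##/##/##/..]+1* H40[##/../##/##/##]+1
p2 V@[##/##/##/##/..] terminal -1; root [##/../##/##/..] d9

PV length from [##/../##/##/..]: 1 ply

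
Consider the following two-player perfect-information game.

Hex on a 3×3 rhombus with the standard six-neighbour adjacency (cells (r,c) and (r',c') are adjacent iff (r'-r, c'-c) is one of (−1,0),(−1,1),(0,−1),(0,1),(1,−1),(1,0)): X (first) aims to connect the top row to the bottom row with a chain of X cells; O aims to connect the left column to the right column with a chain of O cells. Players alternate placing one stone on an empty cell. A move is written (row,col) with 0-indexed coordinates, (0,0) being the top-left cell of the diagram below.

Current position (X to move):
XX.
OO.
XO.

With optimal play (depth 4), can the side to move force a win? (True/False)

[XX./OO./XO.] X move#1: (0,2):-1/XXX/OO./XO.*, (1,2):-1/XX./OOX/XO., (2,2):-1/XX./OO./XOX
[XXX/OO./XO.] O move#2: (1,2):+1/XXX/OOO/XO.*, (2,2):+1/XXX/OO./XOO
[XXX/OOO/XO.] end (terminal -1, X#3); searched XX./OO./XO. to 4

X winning at [XX./OO./XO.]: False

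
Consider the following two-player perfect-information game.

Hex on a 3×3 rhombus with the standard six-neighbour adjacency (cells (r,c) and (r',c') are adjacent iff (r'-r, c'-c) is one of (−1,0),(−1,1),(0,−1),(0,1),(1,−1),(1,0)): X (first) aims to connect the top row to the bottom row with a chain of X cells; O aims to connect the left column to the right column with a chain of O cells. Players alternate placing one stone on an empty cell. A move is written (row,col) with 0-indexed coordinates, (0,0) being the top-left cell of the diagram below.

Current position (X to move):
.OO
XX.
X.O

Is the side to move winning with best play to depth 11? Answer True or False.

X winning at [.OO/XX./X.O]: True

p1 X@[.OO/XX./X.O]: (0,0)[XOO/XX./X.O]+1* (1,2)[.OO/XXX/X.O]-1 (2,1)[.OO/XX./XXO]-1
p2 O@[XOO/XX./X.O] terminal -1; root [.OO/XX./X.O] d11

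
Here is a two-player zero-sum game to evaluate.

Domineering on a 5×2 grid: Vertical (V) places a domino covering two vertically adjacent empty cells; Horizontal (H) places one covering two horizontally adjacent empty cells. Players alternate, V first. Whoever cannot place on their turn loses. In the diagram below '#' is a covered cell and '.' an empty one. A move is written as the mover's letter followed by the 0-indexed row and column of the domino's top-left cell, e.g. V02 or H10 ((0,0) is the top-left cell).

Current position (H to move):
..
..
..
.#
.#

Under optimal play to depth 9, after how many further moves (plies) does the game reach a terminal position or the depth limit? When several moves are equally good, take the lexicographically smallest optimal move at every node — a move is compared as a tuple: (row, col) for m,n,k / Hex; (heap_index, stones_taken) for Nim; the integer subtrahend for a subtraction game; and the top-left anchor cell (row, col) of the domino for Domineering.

PV length from [../../../.#/.#]: 3 plies

ply 1, H at ../../../.#/.# | H00=-1→##/../../.#/.#; H10=+1→../##/../.#/.#*; H20=-1→../../##/.#/.#
ply 2, V at ../##/../.#/.# | V20=-1→../##/#./##/.#*; V30=-1→../##/../##/##
ply 3, H at ../##/#./##/.# | H00=+1→##/##/#./##/.#*
ply 4: ##/##/#./##/.# is terminal -1 (V); from ../../../.#/.# depth 9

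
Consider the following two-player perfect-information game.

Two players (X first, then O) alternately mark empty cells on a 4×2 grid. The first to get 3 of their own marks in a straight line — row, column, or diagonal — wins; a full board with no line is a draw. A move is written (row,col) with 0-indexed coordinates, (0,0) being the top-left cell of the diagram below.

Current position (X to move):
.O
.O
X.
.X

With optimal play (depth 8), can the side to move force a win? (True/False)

X winning at [.O/.O/X./.X]: False

p1 X@[.O/.O/X./.X]: (0,0)[XO/.O/X./.X]-1 (1,0)[.O/XO/X./.X]-1 (2,1)[.O/.O/XX/.X]+0* (3,0)[.O/.O/X./XX]-1
p2 O@[.O/.O/XX/.X]: (0,0)[OO/.O/XX/.X]+0* (1,0)[.O/OO/XX/.X]+0 (3,0)[.O/.O/XX/OX]+0
p3 X@[OO/.O/XX/.X]: (1,0)[OO/XO/XX/.X]+0* (3,0)[OO/.O/XX/XX]+0
p4 O@[OO/XO/XX/.X]: (3,0)[OO/XO/XX/OX]+0*
p5 X@[OO/XO/XX/OX] terminal +0; root [.O/.O/X./.X] d8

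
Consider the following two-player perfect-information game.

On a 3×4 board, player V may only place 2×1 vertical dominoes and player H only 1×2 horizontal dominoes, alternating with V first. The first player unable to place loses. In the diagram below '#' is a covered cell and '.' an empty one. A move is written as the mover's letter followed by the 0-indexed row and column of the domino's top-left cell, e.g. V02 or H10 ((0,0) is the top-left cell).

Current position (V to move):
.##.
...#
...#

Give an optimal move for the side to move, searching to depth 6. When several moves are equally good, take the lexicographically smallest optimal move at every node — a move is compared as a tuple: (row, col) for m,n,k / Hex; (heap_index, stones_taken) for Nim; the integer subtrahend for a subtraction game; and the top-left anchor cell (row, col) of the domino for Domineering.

V's best at [.##./...#/...#]: V11

ply 1, V at .##./...#/...# | V00=-1→###./#..#/...#; V10=-1→.##./#..#/#..#; V11=+1→.##./.#.#/.#.#*; V12=-1→.##./..##/..##
ply 2: .##./.#.#/.#.# is terminal -1 (H); from .##./...#/...# depth 6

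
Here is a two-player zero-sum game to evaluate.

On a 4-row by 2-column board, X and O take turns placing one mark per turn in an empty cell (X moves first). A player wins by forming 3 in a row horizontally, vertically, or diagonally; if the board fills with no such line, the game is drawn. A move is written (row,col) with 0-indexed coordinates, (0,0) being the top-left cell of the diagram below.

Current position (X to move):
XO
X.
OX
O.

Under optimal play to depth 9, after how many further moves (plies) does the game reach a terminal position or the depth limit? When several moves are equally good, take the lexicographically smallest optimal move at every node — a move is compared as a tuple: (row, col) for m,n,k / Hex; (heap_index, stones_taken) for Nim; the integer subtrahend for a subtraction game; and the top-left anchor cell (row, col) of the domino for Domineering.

PV length from [XO/X./OX/O.]: 2 plies

ply 1, X at XO/X./OX/O. | (1,1)=+0→XO/XX/OX/O.*; (3,1)=+0→XO/X./OX/OX
ply 2, O at XO/XX/OX/O. | (3,1)=+0→XO/XX/OX/OO*
ply 3: XO/XX/OX/OO is terminal +0 (X); from XO/X./OX/O. depth 9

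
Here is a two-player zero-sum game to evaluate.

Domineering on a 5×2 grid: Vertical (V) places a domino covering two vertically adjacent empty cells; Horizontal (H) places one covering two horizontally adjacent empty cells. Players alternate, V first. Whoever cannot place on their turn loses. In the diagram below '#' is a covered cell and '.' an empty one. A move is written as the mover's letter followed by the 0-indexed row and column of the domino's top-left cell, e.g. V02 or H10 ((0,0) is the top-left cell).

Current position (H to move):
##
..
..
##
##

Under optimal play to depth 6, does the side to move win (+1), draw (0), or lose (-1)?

[##/../../##/##] H move#1: H10:+1/##/##/../##/##*, H20:+1/##/../##/##/##
[##/##/../##/##] end (terminal -1, V#2); searched ##/../../##/## to 6

value(##/../../##/##, H) = +1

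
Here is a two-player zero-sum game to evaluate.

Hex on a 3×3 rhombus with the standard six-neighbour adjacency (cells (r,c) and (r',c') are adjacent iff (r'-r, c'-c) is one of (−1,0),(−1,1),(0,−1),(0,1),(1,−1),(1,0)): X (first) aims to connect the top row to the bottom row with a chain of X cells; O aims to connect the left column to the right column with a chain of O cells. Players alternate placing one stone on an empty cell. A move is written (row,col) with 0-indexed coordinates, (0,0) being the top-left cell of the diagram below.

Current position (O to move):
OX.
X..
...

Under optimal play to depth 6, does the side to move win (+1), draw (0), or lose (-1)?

p1 O@[OX./X../...]: (0,2)[OXO/X../...]-1* (1,1)[OX./XO./...]-1 (1,2)[OX./X.O/...]-1 (2,0)[OX./X../O..]-1 (2,1)[OX./X../.O.]-1 (2,2)[OX./X../..O]-1
p2 X@[OXO/X../...]: (1,1)[OXO/XX./...]+1* (1,2)[OXO/X.X/...]+1 (2,0)[OXO/X../X..]+1 (2,1)[OXO/X../.X.]+1 (2,2)[OXO/X../..X]+1
p3 O@[OXO/XX./...]: (1,2)[OXO/XXO/...]-1* (2,0)[OXO/XX./O..]-1 (2,1)[OXO/XX./.O.]-1 (2,2)[OXO/XX./..O]-1
p4 X@[OXO/XXO/...]: (2,0)[OXO/XXO/X..]+1* (2,1)[OXO/XXO/.X.]+1 (2,2)[OXO/XXO/..X]+1
p5 O@[OXO/XXO/X..] terminal -1; root [OX./X../...] d6

value(OX./X../..., O) = -1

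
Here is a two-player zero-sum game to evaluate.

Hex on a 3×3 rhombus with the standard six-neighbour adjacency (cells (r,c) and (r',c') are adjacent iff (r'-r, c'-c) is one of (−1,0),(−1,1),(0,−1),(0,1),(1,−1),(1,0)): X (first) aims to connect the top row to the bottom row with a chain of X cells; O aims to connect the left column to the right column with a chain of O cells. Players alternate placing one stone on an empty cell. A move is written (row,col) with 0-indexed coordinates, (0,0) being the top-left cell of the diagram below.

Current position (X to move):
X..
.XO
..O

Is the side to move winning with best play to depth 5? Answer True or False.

p1 X@[X../.XO/..O]: (0,1)[XX./.XO/..O]+1* (0,2)[X.X/.XO/..O]+1 (1,0)[X../XXO/..O]+1 (2,0)[X../.XO/X.O]+1 (2,1)[X../.XO/.XO]+1
p2 O@[XX./.XO/..O]: (0,2)[XXO/.XO/..O]-1* (1,0)[XX./OXO/..O]-1 (2,0)[XX./.XO/O.O]-1 (2,1)[XX./.XO/.OO]-1
p3 X@[XXO/.XO/..O]: (1,0)[XXO/XXO/..O]+1* (2,0)[XXO/.XO/X.O]+1 (2,1)[XXO/.XO/.XO]+1
p4 O@[XXO/XXO/..O]: (2,0)[XXO/XXO/O.O]-1* (2,1)[XXO/XXO/.OO]-1
p5 X@[XXO/XXO/O.O]: (2,1)[XXO/XXO/OXO]+1*
p6 O@[XXO/XXO/OXO] terminal -1; root [X../.XO/..O] d5

X winning at [X../.XO/..O]: True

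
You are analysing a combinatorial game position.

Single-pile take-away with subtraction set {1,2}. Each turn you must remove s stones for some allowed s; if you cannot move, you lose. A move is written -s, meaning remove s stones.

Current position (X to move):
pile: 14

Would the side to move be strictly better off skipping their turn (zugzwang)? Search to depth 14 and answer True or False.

p1 X@[14]: -1[13]-1 -2[12]+1*
p2 O@[12]: -1[11]-1* -2[10]-1
p3 X@[11]: -1[10]-1 -2[9]+1*
p4 O@[9]: -1[8]-1* -2[7]-1
p5 X@[8]: -1[7]-1 -2[6]+1*
p6 O@[6]: -1[5]-1* -2[4]-1
p7 X@[5]: -1[4]-1 -2[3]+1*
p8 O@[3]: -1[2]-1* -2[1]-1
p9 X@[2]: -1[1]-1 -2[0]+1*
p10 O@[0] terminal -1; root [14] d14
suppose X passes — search the same position with O to move:
pass> p1 O@[14]: -1[13]-1 -2[12]+1*
pass> p2 X@[12]: -1[11]-1* -2[10]-1
pass> p3 O@[11]: -1[10]-1 -2[9]+1*
pass> p4 X@[9]: -1[8]-1* -2[7]-1
pass> p5 O@[8]: -1[7]-1 -2[6]+1*
pass> p6 X@[6]: -1[5]-1* -2[4]-1
pass> p7 O@[5]: -1[4]-1 -2[3]+1*
pass> p8 X@[3]: -1[2]-1* -2[1]-1
pass> p9 O@[2]: -1[1]-1 -2[0]+1*
pass> p10 X@[0] terminal -1; root [14] d14
for X: play +1, pass -1

zugzwang(14, X) = False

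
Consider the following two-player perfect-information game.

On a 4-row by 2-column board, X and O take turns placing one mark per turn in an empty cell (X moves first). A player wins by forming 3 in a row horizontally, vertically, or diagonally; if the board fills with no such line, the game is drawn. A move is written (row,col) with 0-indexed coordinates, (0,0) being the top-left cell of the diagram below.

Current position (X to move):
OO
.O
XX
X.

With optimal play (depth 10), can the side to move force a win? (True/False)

[OO/.O/XX/X.] X move#1: (1,0):+1/OO/XO/XX/X.*, (3,1):+0/OO/.O/XX/XX
[OO/XO/XX/X.] end (terminal -1, O#2); searched OO/.O/XX/X. to 10

X winning at [OO/.O/XX/X.]: True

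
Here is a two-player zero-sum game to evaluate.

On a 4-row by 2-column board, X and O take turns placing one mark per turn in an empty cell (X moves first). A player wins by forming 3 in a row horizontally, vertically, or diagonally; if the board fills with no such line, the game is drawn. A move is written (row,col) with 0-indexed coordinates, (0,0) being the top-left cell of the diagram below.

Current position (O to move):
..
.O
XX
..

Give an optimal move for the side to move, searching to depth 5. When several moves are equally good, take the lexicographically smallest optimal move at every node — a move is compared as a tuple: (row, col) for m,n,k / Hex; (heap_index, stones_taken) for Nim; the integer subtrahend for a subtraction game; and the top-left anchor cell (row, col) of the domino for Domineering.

p1 O@[../.O/XX/..]: (0,0)[O./.O/XX/..]+0* (0,1)[.O/.O/XX/..]-1 (1,0)[../OO/XX/..]+0 (3,0)[../.O/XX/O.]+0 (3,1)[../.O/XX/.O]-1
p2 X@[O./.O/XX/..]: (0,1)[OX/.O/XX/..]+0* (1,0)[O./XO/XX/..]+0 (3,0)[O./.O/XX/X.]+0 (3,1)[O./.O/XX/.X]+0
p3 O@[OX/.O/XX/..]: (1,0)[OX/OO/XX/..]+0* (3,0)[OX/.O/XX/O.]+0 (3,1)[OX/.O/XX/.O]+0
p4 X@[OX/OO/XX/..]: (3,0)[OX/OO/XX/X.]+0* (3,1)[OX/OO/XX/.X]+0
p5 O@[OX/OO/XX/X.]: (3,1)[OX/OO/XX/XO]+0*
p6 X@[OX/OO/XX/XO] terminal +0; root [../.O/XX/..] d5

O's best at [../.O/XX/..]: (0,0)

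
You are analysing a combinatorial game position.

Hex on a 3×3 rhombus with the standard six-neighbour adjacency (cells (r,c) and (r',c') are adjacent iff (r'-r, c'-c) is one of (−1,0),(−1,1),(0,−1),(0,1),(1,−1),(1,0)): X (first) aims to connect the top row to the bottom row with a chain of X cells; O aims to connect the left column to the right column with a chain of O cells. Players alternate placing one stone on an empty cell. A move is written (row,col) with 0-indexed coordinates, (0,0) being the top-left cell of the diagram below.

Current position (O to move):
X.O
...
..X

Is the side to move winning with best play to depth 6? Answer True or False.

p1 O@[X.O/.../..X]: (0,1)[XOO/.../..X]-1 (1,0)[X.O/O../..X]+1* (1,1)[X.O/.O./..X]+1 (1,2)[X.O/..O/..X]-1 (2,0)[X.O/.../O.X]-1 (2,1)[X.O/.../.OX]-1
p2 X@[X.O/O../..X]: (0,1)[XXO/O../..X]-1* (1,1)[X.O/OX./..X]-1 (1,2)[X.O/O.X/..X]-1 (2,0)[X.O/O../X.X]-1 (2,1)[X.O/O../.XX]-1
p3 O@[XXO/O../..X]: (1,1)[XXO/OO./..X]+1* (1,2)[XXO/O.O/..X]-1 (2,0)[XXO/O../O.X]-1 (2,1)[XXO/O../.OX]-1
p4 X@[XXO/OO./..X] terminal -1; root [X.O/.../..X] d6

O winning at [X.O/.../..X]: True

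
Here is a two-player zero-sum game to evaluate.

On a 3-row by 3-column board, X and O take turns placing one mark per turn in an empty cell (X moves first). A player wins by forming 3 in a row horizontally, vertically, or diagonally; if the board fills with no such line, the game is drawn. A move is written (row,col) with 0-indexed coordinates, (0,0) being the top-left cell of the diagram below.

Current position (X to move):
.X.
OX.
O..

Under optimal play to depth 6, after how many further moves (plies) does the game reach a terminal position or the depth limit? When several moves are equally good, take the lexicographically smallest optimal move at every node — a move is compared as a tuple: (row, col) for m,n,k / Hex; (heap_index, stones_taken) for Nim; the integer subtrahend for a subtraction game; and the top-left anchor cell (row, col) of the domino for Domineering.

ply 1, X at .X./OX./O.. | (0,0)=+1→XX./OX./O..*; (0,2)=-1→.XX/OX./O..; (1,2)=-1→.X./OXX/O..; (2,1)=+1→.X./OX./OX.; (2,2)=-1→.X./OX./O.X
ply 2, O at XX./OX./O.. | (0,2)=-1→XXO/OX./O..*; (1,2)=-1→XX./OXO/O..; (2,1)=-1→XX./OX./OO.; (2,2)=-1→XX./OX./O.O
ply 3, X at XXO/OX./O.. | (1,2)=+1→XXO/OXX/O..*; (2,1)=+1→XXO/OX./OX.; (2,2)=+1→XXO/OX./O.X
ply 4, O at XXO/OXX/O.. | (2,1)=-1→XXO/OXX/OO.*; (2,2)=-1→XXO/OXX/O.O
ply 5, X at XXO/OXX/OO. | (2,2)=+1→XXO/OXX/OOX*
ply 6: XXO/OXX/OOX is terminal -1 (O); from .X./OX./O.. depth 6

PV length from [.X./OX./O..]: 5 plies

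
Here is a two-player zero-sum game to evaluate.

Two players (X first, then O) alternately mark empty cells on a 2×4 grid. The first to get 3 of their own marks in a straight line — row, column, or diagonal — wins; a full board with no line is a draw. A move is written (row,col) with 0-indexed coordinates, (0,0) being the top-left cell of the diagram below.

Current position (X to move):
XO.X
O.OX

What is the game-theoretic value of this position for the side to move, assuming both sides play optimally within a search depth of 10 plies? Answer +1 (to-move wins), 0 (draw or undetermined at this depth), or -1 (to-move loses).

value(XO.X/O.OX, X) = 0

p1 X@[XO.X/O.OX]: (0,2)[XOXX/O.OX]-1 (1,1)[XO.X/OXOX]+0*
p2 O@[XO.X/OXOX]: (0,2)[XOOX/OXOX]+0*
p3 X@[XOOX/OXOX] terminal +0; root [XO.X/O.OX] d10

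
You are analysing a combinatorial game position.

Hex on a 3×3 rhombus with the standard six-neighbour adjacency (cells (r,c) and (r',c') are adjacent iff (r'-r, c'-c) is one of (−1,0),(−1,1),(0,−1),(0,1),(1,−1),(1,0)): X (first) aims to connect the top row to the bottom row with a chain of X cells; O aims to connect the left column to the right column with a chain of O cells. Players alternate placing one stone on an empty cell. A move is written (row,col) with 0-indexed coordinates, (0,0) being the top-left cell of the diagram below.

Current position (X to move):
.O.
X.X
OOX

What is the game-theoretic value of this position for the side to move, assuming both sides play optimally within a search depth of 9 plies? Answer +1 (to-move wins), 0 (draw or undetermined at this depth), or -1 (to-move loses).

value(.O./X.X/OOX, X) = +1

[.O./X.X/OOX] X move#1: (0,0):+1/XO./X.X/OOX*, (0,2):+1/.OX/X.X/OOX, (1,1):+1/.O./XXX/OOX
[XO./X.X/OOX] O move#2: (0,2):-1/XOO/X.X/OOX*, (1,1):-1/XO./XOX/OOX
[XOO/X.X/OOX] X move#3: (1,1):+1/XOO/XXX/OOX*
[XOO/XXX/OOX] end (terminal -1, O#4); searched .O./X.X/OOX to 9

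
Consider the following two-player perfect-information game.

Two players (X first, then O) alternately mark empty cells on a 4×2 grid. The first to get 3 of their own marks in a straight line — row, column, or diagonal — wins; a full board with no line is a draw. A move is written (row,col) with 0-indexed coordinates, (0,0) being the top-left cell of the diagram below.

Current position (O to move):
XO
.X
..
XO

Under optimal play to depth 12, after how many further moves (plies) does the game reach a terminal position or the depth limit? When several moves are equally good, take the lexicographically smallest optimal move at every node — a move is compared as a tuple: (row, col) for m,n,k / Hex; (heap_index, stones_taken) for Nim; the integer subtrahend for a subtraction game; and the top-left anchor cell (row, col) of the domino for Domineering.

[XO/.X/../XO] O move#1: (1,0):+0/XO/OX/../XO*, (2,0):+0/XO/.X/O./XO, (2,1):+0/XO/.X/.O/XO
[XO/OX/../XO] X move#2: (2,0):+0/XO/OX/X./XO*, (2,1):+0/XO/OX/.X/XO
[XO/OX/X./XO] O move#3: (2,1):+0/XO/OX/XO/XO*
[XO/OX/XO/XO] end (terminal +0, X#4); searched XO/.X/../XO to 12

PV length from [XO/.X/../XO]: 3 plies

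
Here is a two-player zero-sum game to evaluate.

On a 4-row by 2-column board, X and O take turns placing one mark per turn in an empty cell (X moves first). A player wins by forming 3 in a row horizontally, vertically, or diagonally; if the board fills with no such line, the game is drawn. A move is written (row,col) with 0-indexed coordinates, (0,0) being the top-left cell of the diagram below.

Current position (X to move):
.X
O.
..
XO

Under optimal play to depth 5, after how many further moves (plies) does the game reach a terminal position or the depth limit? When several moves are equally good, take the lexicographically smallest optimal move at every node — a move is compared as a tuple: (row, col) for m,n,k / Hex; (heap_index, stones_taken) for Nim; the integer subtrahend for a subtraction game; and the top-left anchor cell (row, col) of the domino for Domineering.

p1 X@[.X/O./../XO]: (0,0)[XX/O./../XO]+0* (1,1)[.X/OX/../XO]+0 (2,0)[.X/O./X./XO]+0 (2,1)[.X/O./.X/XO]+0
p2 O@[XX/O./../XO]: (1,1)[XX/OO/../XO]+0* (2,0)[XX/O./O./XO]+0 (2,1)[XX/O./.O/XO]+0
p3 X@[XX/OO/../XO]: (2,0)[XX/OO/X./XO]-1 (2,1)[XX/OO/.X/XO]+0*
p4 O@[XX/OO/.X/XO]: (2,0)[XX/OO/OX/XO]+0*
p5 X@[XX/OO/OX/XO] terminal +0; root [.X/O./../XO] d5

PV length from [.X/O./../XO]: 4 plies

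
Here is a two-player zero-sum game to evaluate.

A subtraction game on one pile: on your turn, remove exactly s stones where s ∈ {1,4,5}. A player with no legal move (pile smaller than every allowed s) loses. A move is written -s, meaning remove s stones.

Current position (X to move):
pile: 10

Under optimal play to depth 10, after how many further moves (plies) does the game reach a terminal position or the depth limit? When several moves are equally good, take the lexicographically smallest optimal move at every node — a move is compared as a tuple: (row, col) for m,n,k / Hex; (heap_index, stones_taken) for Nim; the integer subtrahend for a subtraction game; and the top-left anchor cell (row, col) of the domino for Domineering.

ply 1, X at 10 | -1=-1→9*; -4=-1→6; -5=-1→5
ply 2, O at 9 | -1=+1→8*; -4=-1→5; -5=-1→4
ply 3, X at 8 | -1=-1→7*; -4=-1→4; -5=-1→3
ply 4, O at 7 | -1=-1→6; -4=-1→3; -5=+1→2*
ply 5, X at 2 | -1=-1→1*
ply 6, O at 1 | -1=+1→0*
ply 7: 0 is terminal -1 (X); from 10 depth 10

PV length from [10]: 6 plies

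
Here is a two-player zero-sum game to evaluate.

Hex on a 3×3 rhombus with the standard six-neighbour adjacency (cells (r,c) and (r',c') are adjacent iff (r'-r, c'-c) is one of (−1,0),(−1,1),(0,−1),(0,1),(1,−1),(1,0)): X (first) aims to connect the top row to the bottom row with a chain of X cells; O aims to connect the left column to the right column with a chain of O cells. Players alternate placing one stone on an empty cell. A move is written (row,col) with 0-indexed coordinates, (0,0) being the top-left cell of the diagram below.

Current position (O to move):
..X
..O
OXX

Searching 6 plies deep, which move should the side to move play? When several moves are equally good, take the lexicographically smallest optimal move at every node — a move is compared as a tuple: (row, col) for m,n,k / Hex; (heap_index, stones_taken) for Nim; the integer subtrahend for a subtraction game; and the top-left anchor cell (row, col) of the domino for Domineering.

O's best at [..X/..O/OXX]: (1,1)

p1 O@[..X/..O/OXX]: (0,0)[O.X/..O/OXX]-1 (0,1)[.OX/..O/OXX]-1 (1,0)[..X/O.O/OXX]-1 (1,1)[..X/.OO/OXX]+1*
p2 X@[..X/.OO/OXX] terminal -1; root [..X/..O/OXX] d6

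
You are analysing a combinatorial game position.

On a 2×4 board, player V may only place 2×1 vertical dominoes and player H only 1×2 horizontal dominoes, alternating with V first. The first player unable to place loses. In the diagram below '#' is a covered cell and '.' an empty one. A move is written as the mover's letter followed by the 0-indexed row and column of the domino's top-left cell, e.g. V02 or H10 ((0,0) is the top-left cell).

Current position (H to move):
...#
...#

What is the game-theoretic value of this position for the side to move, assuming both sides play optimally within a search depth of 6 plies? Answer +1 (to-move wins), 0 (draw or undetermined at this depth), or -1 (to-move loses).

ply 1, H at ...#/...# | H00=+1→##.#/...#*; H01=+1→.###/...#; H10=+1→...#/##.#; H11=+1→...#/.###
ply 2, V at ##.#/...# | V02=-1→####/..##*
ply 3, H at ####/..## | H10=+1→####/####*
ply 4: ####/#### is terminal -1 (V); from ...#/...# depth 6

value(...#/...#, H) = +1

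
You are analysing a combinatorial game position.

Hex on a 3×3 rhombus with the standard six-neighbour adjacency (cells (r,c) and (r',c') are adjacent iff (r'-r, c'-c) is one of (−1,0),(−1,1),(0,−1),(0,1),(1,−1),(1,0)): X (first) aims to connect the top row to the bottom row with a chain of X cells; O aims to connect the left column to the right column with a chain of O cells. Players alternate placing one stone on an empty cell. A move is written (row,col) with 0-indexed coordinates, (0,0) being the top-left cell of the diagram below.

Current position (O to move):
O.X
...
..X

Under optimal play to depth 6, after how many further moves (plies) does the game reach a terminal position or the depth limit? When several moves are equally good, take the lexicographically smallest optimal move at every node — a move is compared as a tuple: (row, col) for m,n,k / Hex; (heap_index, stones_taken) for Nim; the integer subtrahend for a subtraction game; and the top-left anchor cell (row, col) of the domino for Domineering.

[O.X/.../..X] O move#1: (0,1):-1/OOX/.../..X*, (1,0):-1/O.X/O../..X, (1,1):-1/O.X/.O./..X, (1,2):-1/O.X/..O/..X, (2,0):-1/O.X/.../O.X, (2,1):-1/O.X/.../.OX
[OOX/.../..X] X move#2: (1,0):+1/OOX/X../..X*, (1,1):+1/OOX/.X./..X, (1,2):+1/OOX/..X/..X, (2,0):+1/OOX/.../X.X, (2,1):+1/OOX/.../.XX
[OOX/X../..X] O move#3: (1,1):-1/OOX/XO./..X*, (1,2):-1/OOX/X.O/..X, (2,0):-1/OOX/X../O.X, (2,1):-1/OOX/X../.OX
[OOX/XO./..X] X move#4: (1,2):+1/OOX/XOX/..X*, (2,0):-1/OOX/XO./X.X, (2,1):-1/OOX/XO./.XX
[OOX/XOX/..X] end (terminal -1, O#5); searched O.X/.../..X to 6

PV length from [O.X/.../..X]: 4 plies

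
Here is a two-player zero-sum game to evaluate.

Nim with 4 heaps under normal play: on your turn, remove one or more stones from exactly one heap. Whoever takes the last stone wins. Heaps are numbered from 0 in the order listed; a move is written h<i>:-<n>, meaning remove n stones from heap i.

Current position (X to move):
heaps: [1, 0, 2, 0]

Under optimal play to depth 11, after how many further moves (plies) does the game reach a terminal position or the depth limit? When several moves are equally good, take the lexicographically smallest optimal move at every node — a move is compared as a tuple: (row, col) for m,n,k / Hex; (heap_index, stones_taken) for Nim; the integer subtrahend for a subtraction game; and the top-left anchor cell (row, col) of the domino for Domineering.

PV length from [(1,0,2,0)]: 3 plies

[(1,0,2,0)] X move#1: h0:-1:-1/(0,0,2,0), h2:-1:+1/(1,0,1,0)*, h2:-2:-1/(1,0,0,0)
[(1,0,1,0)] O move#2: h0:-1:-1/(0,0,1,0)*, h2:-1:-1/(1,0,0,0)
[(0,0,1,0)] X move#3: h2:-1:+1/(0,0,0,0)*
[(0,0,0,0)] end (terminal -1, O#4); searched (1,0,2,0) to 11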